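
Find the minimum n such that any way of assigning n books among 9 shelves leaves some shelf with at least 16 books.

With 135 books one could put exactly 15 in each of the 9 shelves, and no shelf would reach 16.
One more book must land in a shelf that already has 15, giving it 16.
So 9 × 15 + 1 = 136 books are required.

136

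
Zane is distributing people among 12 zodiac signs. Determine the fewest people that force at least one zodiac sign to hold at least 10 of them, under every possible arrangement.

With 108 people one could put exactly 9 in each of the 12 zodiac signs, and no zodiac sign would reach 10.
By pigeonhole, one more person must land in a zodiac sign that already has 9, giving it 10.
So 12 × 9 + 1 = 109 people are required.

109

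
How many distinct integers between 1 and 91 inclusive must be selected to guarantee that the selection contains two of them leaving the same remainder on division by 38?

The 38 residue classes mod 38 are the pigeonholes.
With 38 integers one could put 1 in each residue class and have no class reach 2.
The 39th integer pushes some class to 2, so 38·1 + 1 = 39.

39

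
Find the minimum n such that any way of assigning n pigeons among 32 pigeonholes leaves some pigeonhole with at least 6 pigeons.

161

With 160 pigeons one could put exactly 5 in each of the 32 pigeonholes, and no pigeonhole would reach 6.
One more pigeon must land in a pigeonhole that already has 5, giving it 6.
So 32 × 5 + 1 = 161 pigeons are required.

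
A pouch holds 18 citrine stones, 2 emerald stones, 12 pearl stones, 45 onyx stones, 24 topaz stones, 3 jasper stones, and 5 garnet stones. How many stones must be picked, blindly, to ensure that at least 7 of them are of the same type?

35

Put each drawn stone into a box by type. The largest draw with every box below 7 takes min(count, 6) from each type; types with fewer than 6 contribute all they have.
Σ min(cᵢ, 6) = 6 + 2 + 6 + 6 + 6 + 3 + 5 = 34.
Draw number 34 + 1 = 35 must push one box to 7.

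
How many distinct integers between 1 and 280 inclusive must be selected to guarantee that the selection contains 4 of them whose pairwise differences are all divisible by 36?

109

Integers whose pairwise differences are multiples of 36 are exactly those sharing a remainder mod 36. The 36 residue classes mod 36 are the pigeonholes.
With 108 integers one could put 3 in each residue class and have no class reach 4.
The 109th integer pushes some class to 4, so 36·3 + 1 = 109.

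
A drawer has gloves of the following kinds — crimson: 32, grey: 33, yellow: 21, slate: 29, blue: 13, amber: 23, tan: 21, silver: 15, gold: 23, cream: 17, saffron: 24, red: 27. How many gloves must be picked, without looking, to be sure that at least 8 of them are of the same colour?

Put each drawn glove into a box by colour. The largest draw with every box below 8 takes min(count, 7) from each colour.
Σ min(cᵢ, 7) = 7 + 7 + 7 + 7 + 7 + 7 + 7 + 7 + 7 + 7 + 7 + 7 = 84.
Draw number 84 + 1 = 85 must push one box to 8.

85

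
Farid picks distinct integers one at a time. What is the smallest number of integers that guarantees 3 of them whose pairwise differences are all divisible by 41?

Integers whose pairwise differences are multiples of 41 are exactly those sharing a remainder mod 41. By the pigeonhole principle, the 41 residue classes mod 41 are the pigeonholes.
With 82 integers one could put 2 in each residue class and have no class reach 3.
The 83rd integer pushes some class to 3, so 41·2 + 1 = 83.

83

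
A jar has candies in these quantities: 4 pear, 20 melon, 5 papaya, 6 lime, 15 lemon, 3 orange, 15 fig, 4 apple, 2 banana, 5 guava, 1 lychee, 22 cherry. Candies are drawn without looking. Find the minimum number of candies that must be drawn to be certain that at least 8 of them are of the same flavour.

Put each drawn candy into a box by flavour. The largest draw with every box below 8 takes min(count, 7) from each flavour; flavours with fewer than 7 contribute all they have.
Σ min(cᵢ, 7) = 4 + 7 + 5 + 6 + 7 + 3 + 7 + 4 + 2 + 5 + 1 + 7 = 58.
Draw number 58 + 1 = 59 must push one box to 8.

59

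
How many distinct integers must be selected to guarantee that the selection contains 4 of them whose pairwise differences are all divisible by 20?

61

Integers whose pairwise differences are multiples of 20 are exactly those sharing a remainder mod 20. The 20 residue classes mod 20 are the pigeonholes.
With 60 integers one could put 3 in each residue class and have no class reach 4.
The 61st integer pushes some class to 4, so 20·3 + 1 = 61.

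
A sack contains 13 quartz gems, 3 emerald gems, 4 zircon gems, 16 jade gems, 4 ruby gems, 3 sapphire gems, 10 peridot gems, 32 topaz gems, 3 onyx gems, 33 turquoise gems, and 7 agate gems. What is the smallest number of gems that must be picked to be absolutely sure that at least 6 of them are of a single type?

48

An adversary could hand out at most 5 gems per type (5 types run out sooner): 5 + 3 + 4 + 5 + 4 + 3 + 5 + 5 + 3 + 5 + 5 = 47 gems and still no type has 6.
By pigeonhole, one more gem lands in a type already at 5, so 48 draws are enough and 47 are not.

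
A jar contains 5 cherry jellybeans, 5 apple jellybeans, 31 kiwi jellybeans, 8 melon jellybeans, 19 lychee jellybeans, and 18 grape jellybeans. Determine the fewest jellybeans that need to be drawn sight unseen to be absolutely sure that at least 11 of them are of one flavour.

49

Pigeonhole: put each drawn jellybean into a box by flavour. The largest draw with every box below 11 takes min(count, 10) from each flavour; flavours with fewer than 10 contribute all they have.
Σ min(cᵢ, 10) = 5 + 5 + 10 + 8 + 10 + 10 = 48.
Draw number 48 + 1 = 49 must push one box to 11.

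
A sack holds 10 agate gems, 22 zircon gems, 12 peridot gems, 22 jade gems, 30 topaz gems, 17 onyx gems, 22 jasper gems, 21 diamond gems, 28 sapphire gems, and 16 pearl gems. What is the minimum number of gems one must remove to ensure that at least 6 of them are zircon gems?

184

In the worst case for collecting zircon gems, every non-zircon gem comes out first.
There are 10 + 12 + 22 + 30 + 17 + 22 + 21 + 28 + 16 = 178 non-zircon gems altogether.
After those, each further gem must be zircon, so 178 + 6 = 184 draws guarantee 6 zircon gems.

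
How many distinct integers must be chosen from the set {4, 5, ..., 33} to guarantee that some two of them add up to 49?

22

A set avoiding the sum 49 can contain at most one of each pair {x, 49−x}, plus the 12 elements whose complement lies outside the range.
The integers 4, …, 24 (21 of them) are such a set: any two sum to at least 4+5 = 9 and at most 23+24 = 47 < 49.
Any 22nd integer completes one of the 9 pairs, so 22 choices force a sum of 49.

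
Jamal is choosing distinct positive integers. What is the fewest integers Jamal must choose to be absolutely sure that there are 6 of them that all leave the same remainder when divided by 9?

46

By the pigeonhole principle, the 9 residue classes mod 9 are the pigeonholes.
With 45 integers one could put 5 in each residue class and have no class reach 6.
The 46th integer pushes some class to 6, so 9·5 + 1 = 46.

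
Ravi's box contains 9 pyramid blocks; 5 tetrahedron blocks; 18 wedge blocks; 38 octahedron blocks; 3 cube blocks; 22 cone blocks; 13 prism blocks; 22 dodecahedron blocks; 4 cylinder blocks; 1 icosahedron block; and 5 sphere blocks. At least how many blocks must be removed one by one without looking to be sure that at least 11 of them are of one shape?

78

By pigeonhole, put each drawn block into a box by shape. The largest draw with every box below 11 takes min(count, 10) from each shape; shapes with fewer than 10 contribute all they have.
Σ min(cᵢ, 10) = 9 + 5 + 10 + 10 + 3 + 10 + 10 + 10 + 4 + 1 + 5 = 77.
Draw number 77 + 1 = 78 must push one box to 11.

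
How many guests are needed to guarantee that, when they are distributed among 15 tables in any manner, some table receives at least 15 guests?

With 210 guests one could put exactly 14 in each of the 15 tables, and no table would reach 15.
One more guest must land in a table that already has 14, giving it 15.
So 15 × 14 + 1 = 211 guests are required.

211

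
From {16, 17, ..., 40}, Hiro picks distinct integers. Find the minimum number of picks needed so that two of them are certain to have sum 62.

17

A set avoiding the sum 62 can contain at most one of each pair {x, 62−x}, plus the 7 elements whose complement lies outside the range or equal to its own complement.
The integers 16, …, 31 (16 of them) are such a set: any two sum to at least 16+17 = 33 and at most 30+31 = 61 < 62.
Any 17th integer completes one of the 9 pairs, so 17 choices force a sum of 62.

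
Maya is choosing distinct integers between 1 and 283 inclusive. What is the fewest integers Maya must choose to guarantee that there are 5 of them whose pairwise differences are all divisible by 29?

117

Integers whose pairwise differences are multiples of 29 are exactly those sharing a remainder mod 29. By the pigeonhole principle, the 29 residue classes mod 29 are the pigeonholes.
With 116 integers one could put 4 in each residue class and have no class reach 5.
The 117th integer pushes some class to 5, so 29·4 + 1 = 117.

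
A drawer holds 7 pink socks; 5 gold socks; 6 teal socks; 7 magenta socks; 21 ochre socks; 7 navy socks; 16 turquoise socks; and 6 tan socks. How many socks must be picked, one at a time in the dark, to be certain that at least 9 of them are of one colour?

The 8 colours are the holes; the socks drawn are the pigeons.
To avoid 9 of any one colour, the worst case takes at most 8 of each colour, or every sock of a colour that has fewer than 8.
That gives 7 + 5 + 6 + 7 + 8 + 7 + 8 + 6 = 54 socks with no colour reaching 9.
The next sock forces some colour to 9, so 54 + 1 = 55.

55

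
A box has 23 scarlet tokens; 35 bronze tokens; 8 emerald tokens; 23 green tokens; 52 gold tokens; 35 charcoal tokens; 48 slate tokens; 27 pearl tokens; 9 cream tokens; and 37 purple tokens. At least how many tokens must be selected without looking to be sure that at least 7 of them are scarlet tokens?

In the worst case for collecting scarlet tokens, every non-scarlet token comes out first.
There are 35 + 8 + 23 + 52 + 35 + 48 + 27 + 9 + 37 = 274 non-scarlet tokens altogether.
After those, each further token must be scarlet, so 274 + 7 = 281 draws guarantee 7 scarlet tokens.

281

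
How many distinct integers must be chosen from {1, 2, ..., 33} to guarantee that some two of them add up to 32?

19

A set avoiding the sum 32 can contain at most one of each pair {x, 32−x}, plus the 3 elements whose complement lies outside the range or equal to its own complement.
The integers 16, …, 33 (18 of them) are such a set: any two sum to at least 16+17 = 33 > 32.
Any 19th integer completes one of the 15 pairs, so 19 choices force a sum of 32.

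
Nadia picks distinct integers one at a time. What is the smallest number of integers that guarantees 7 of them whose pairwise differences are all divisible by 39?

Integers whose pairwise differences are multiples of 39 are exactly those sharing a remainder mod 39. By the pigeonhole principle, the 39 residue classes mod 39 are the pigeonholes.
With 234 integers one could put 6 in each residue class and have no class reach 7.
The 235th integer pushes some class to 7, so 39·6 + 1 = 235.

235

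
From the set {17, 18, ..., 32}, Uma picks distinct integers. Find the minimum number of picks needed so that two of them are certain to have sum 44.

A set avoiding the sum 44 can contain at most one of each pair {x, 44−x}, plus the 6 elements whose complement lies outside the range or equal to its own complement.
The integers 22, …, 32 (11 of them) are such a set: any two sum to at least 22+23 = 45 > 44.
Any 12th integer completes one of the 5 pairs, so 12 choices force a sum of 44.

12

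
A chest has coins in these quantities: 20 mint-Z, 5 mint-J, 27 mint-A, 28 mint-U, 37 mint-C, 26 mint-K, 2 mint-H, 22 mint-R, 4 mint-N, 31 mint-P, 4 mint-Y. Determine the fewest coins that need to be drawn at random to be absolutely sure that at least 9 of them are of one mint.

By the pigeonhole principle, the 11 mints are the holes; the coins drawn are the pigeons.
To avoid 9 of any one mint, the worst case takes at most 8 of each mint, or every coin of a mint that has fewer than 8.
That gives 8 + 5 + 8 + 8 + 8 + 8 + 2 + 8 + 4 + 8 + 4 = 71 coins with no mint reaching 9.
The next coin forces some mint to 9, so 71 + 1 = 72.

72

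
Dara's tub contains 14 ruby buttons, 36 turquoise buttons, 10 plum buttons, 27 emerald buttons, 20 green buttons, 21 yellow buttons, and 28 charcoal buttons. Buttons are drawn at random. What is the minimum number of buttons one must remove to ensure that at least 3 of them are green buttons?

In the worst case for collecting green buttons, every non-green button comes out first.
There are 14 + 36 + 10 + 27 + 21 + 28 = 136 non-green buttons altogether.
After those, each further button must be green, so 136 + 3 = 139 draws guarantee 3 green buttons.

139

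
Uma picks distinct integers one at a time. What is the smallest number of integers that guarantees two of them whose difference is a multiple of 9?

10

Integers whose pairwise differences are multiples of 9 are exactly those sharing a remainder mod 9. By the pigeonhole principle, the 9 residue classes mod 9 are the pigeonholes.
With 9 integers one could put 1 in each residue class and have no class reach 2.
The 10th integer pushes some class to 2, so 9·1 + 1 = 10.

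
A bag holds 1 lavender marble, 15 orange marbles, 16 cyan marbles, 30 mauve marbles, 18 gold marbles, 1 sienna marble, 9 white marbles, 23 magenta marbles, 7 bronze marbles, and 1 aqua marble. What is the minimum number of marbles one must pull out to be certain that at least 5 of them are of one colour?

32

An adversary could hand out at most 4 marbles per colour (lavender, sienna, aqua run out sooner): 1 + 4 + 4 + 4 + 4 + 1 + 4 + 4 + 4 + 1 = 31 marbles and still no colour has 5.
By pigeonhole, one more marble lands in a colour already at 4, so 32 draws are enough and 31 are not.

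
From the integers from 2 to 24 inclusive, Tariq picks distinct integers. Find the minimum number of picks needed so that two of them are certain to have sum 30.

15

Group the elements by complementary pair {x, 30−x}: {6,24}, {7,23}, {8,22}, …, giving 9 two-element pairs, the single value 15 (it cannot pair with itself since the integers are distinct), and 4 integers whose partner 30−x falls outside [2,24].
Treating each of those 14 groups as a pigeonhole, one can pick one integer per group — 14 integers — with no two summing to 30.
The 15th integer lands in an occupied pair, forcing a sum of 30.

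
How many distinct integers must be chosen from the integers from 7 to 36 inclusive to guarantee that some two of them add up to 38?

A set avoiding the sum 38 can contain at most one of each pair {x, 38−x}, plus the 6 elements whose complement lies outside the range or equal to its own complement.
The integers 19, …, 36 (18 of them) are such a set: any two sum to at least 19+20 = 39 > 38.
Pigeonhole: any 19th integer completes one of the 12 pairs, so 19 choices force a sum of 38.

19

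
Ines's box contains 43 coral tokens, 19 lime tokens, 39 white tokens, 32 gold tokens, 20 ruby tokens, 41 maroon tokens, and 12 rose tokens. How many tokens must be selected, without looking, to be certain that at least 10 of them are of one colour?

An adversary could hand out at most 9 tokens per colour: 9 + 9 + 9 + 9 + 9 + 9 + 9 = 63 tokens and still no colour has 10.
By the pigeonhole principle, one more token lands in a colour already at 9, so 64 draws are enough and 63 are not.

64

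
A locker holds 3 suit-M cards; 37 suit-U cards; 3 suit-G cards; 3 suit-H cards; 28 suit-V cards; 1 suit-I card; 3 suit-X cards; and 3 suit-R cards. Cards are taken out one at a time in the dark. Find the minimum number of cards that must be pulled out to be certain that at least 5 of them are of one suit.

Put each drawn card into a box by suit. The largest draw with every box below 5 takes min(count, 4) from each suit; suits with fewer than 4 contribute all they have.
Σ min(cᵢ, 4) = 3 + 4 + 3 + 3 + 4 + 1 + 3 + 3 = 24.
Draw number 24 + 1 = 25 must push one box to 5.

25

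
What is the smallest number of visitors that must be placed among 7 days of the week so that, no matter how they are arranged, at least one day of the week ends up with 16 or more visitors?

With 105 visitors one could put exactly 15 in each of the 7 days of the week, and no day of the week would reach 16.
One more visitor must land in a day of the week that already has 15, giving it 16.
So 7 × 15 + 1 = 106 visitors are required.

106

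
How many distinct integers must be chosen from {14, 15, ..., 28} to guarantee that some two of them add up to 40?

10

Two chosen integers sum to 40 exactly when both halves of some pair {x, 40−x} with 14 ≤ x ≤ 40−x ≤ 26 are chosen — 6 such pairs.
The remaining 3 elements (those with no distinct partner in range) can never complete a 40-sum, so the worst case takes all of them and one from each pair: 3 + 6 = 9.
The 10th integer has to be the second member of some pair, so 9 + 1 = 10.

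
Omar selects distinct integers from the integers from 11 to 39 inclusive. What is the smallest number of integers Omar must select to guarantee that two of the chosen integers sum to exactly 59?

A set avoiding the sum 59 can contain at most one of each pair {x, 59−x}, plus the 9 elements whose complement lies outside the range.
The integers 11, …, 29 (19 of them) are such a set: any two sum to at least 11+12 = 23 and at most 28+29 = 57 < 59.
Any 20th integer completes one of the 10 pairs, so 20 choices force a sum of 59.

20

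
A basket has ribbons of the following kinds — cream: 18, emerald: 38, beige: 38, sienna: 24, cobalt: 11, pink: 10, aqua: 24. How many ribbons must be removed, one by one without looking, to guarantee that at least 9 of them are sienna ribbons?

148

In the worst case for collecting sienna ribbons, every non-sienna ribbon comes out first.
There are 18 + 38 + 38 + 11 + 10 + 24 = 139 non-sienna ribbons altogether.
After those, each further ribbon must be sienna, so 139 + 9 = 148 draws guarantee 9 sienna ribbons.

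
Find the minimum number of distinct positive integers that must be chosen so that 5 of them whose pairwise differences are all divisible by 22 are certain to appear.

89

Integers whose pairwise differences are multiples of 22 are exactly those sharing a remainder mod 22. The 22 residue classes mod 22 are the pigeonholes.
With 88 integers one could put 4 in each residue class and have no class reach 5.
The 89th integer pushes some class to 5, so 22·4 + 1 = 89.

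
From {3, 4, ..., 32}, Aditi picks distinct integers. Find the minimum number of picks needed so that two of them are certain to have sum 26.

21

Two chosen integers sum to 26 exactly when both halves of some pair {x, 26−x} with 3 ≤ x ≤ 26−x ≤ 23 are chosen — 10 such pairs.
The remaining 10 elements (those with no distinct partner in range) can never complete a 26-sum, so the worst case takes all of them and one from each pair: 10 + 10 = 20.
The 21st integer has to be the second member of some pair, so 20 + 1 = 21.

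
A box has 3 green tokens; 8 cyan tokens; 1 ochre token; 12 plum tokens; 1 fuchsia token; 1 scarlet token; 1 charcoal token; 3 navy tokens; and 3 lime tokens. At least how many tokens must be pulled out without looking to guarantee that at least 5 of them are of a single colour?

An adversary could hand out at most 4 tokens per colour (7 colours run out sooner): 3 + 4 + 1 + 4 + 1 + 1 + 1 + 3 + 3 = 21 tokens and still no colour has 5.
One more token lands in a colour already at 4, so 22 draws are enough and 21 are not.

22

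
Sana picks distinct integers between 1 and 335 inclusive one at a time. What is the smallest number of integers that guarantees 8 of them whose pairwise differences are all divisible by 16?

113

Integers whose pairwise differences are multiples of 16 are exactly those sharing a remainder mod 16. By the pigeonhole principle, the 16 residue classes mod 16 are the pigeonholes.
With 112 integers one could put 7 in each residue class and have no class reach 8.
The 113th integer pushes some class to 8, so 16·7 + 1 = 113.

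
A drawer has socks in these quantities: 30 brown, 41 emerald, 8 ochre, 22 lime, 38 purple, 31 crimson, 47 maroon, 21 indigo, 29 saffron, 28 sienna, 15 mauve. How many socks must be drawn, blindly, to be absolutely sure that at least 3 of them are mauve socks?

In the worst case for collecting mauve socks, every non-mauve sock comes out first.
There are 30 + 41 + 8 + 22 + 38 + 31 + 47 + 21 + 29 + 28 = 295 non-mauve socks altogether.
After those, each further sock must be mauve, so 295 + 3 = 298 draws guarantee 3 mauve socks.

298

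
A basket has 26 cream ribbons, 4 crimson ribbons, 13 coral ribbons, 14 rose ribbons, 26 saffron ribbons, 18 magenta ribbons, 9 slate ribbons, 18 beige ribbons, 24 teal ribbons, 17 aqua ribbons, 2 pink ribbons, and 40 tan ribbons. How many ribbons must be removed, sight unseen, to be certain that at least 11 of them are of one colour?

106

An adversary could hand out at most 10 ribbons per colour (crimson, slate, pink run out sooner): 10 + 4 + 10 + 10 + 10 + 10 + 9 + 10 + 10 + 10 + 2 + 10 = 105 ribbons and still no colour has 11.
One more ribbon lands in a colour already at 10, so 106 draws are enough and 105 are not.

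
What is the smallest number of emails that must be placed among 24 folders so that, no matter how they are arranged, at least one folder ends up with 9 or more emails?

With 192 emails one could put exactly 8 in each of the 24 folders, and no folder would reach 9.
Pigeonhole: one more email must land in a folder that already has 8, giving it 9.
So 24 × 8 + 1 = 193 emails are required.

193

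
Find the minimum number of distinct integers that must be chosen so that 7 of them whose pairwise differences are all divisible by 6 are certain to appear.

Integers whose pairwise differences are multiples of 6 are exactly those sharing a remainder mod 6. The 6 residue classes mod 6 are the pigeonholes.
With 36 integers one could put 6 in each residue class and have no class reach 7.
The 37th integer pushes some class to 7, so 6·6 + 1 = 37.

37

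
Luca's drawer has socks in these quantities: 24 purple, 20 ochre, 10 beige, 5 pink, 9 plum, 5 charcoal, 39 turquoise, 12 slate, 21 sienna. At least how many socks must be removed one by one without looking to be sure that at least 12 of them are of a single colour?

An adversary could hand out at most 11 socks per colour (4 colours run out sooner): 11 + 11 + 10 + 5 + 9 + 5 + 11 + 11 + 11 = 84 socks and still no colour has 12.
By pigeonhole, one more sock lands in a colour already at 11, so 85 draws are enough and 84 are not.

85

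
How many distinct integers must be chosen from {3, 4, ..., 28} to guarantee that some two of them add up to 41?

A set avoiding the sum 41 can contain at most one of each pair {x, 41−x}, plus the 10 elements whose complement lies outside the range.
The integers 3, …, 20 (18 of them) are such a set: any two sum to at least 3+4 = 7 and at most 19+20 = 39 < 41.
Pigeonhole: any 19th integer completes one of the 8 pairs, so 19 choices force a sum of 41.

19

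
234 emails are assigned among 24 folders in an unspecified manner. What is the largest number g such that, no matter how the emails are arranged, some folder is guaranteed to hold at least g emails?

10

By the pigeonhole principle, the 24 folders are the holes and the 234 emails are the pigeons.
If every folder held at most 9 emails, the total would be at most 24 × 9 = 216, which is less than 234.
So some folder holds at least ⌈234/24⌉ = 10 emails.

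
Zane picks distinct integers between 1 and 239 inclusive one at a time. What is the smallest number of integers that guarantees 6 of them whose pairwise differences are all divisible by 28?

Integers whose pairwise differences are multiples of 28 are exactly those sharing a remainder mod 28. By the pigeonhole principle, the 28 residue classes mod 28 are the pigeonholes.
With 140 integers one could put 5 in each residue class and have no class reach 6.
The 141st integer pushes some class to 6, so 28·5 + 1 = 141.

141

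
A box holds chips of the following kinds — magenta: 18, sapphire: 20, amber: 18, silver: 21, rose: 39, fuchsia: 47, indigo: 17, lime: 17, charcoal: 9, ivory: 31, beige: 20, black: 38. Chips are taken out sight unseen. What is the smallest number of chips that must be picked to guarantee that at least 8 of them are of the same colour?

Pigeonhole: the 12 colours are the holes; the chips drawn are the pigeons.
To avoid 8 of any one colour, the worst case takes at most 7 of each colour.
That gives 7 + 7 + 7 + 7 + 7 + 7 + 7 + 7 + 7 + 7 + 7 + 7 = 84 chips with no colour reaching 8.
The next chip forces some colour to 8, so 84 + 1 = 85.

85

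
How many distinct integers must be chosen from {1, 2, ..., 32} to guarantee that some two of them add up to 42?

22

A set avoiding the sum 42 can contain at most one of each pair {x, 42−x}, plus the 10 elements whose complement lies outside the range or equal to its own complement.
The integers 1, …, 21 (21 of them) are such a set: any two sum to at least 1+2 = 3 and at most 20+21 = 41 < 42.
By pigeonhole, any 22nd integer completes one of the 11 pairs, so 22 choices force a sum of 42.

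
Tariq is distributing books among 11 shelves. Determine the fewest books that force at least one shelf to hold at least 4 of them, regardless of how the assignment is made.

34

With 33 books one could put exactly 3 in each of the 11 shelves, and no shelf would reach 4.
One more book must land in a shelf that already has 3, giving it 4.
So 11 × 3 + 1 = 34 books are required.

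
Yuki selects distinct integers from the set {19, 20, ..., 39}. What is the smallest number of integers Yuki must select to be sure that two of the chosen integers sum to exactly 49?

16

A set avoiding the sum 49 can contain at most one of each pair {x, 49−x}, plus the 9 elements whose complement lies outside the range.
The integers 25, …, 39 (15 of them) are such a set: any two sum to at least 25+26 = 51 > 49.
Any 16th integer completes one of the 6 pairs, so 16 choices force a sum of 49.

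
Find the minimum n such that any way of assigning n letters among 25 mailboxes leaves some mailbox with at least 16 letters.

With 375 letters one could put exactly 15 in each of the 25 mailboxes, and no mailbox would reach 16.
By the pigeonhole principle, one more letter must land in a mailbox that already has 15, giving it 16.
So 25 × 15 + 1 = 376 letters are required.

376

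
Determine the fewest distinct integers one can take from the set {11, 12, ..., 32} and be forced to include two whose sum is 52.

Two chosen integers sum to 52 exactly when both halves of some pair {x, 52−x} with 20 ≤ x ≤ 52−x ≤ 32 are chosen — 6 such pairs.
The remaining 10 elements (those with no distinct partner in range) can never complete a 52-sum, so the worst case takes all of them and one from each pair: 10 + 6 = 16.
The 17th integer has to be the second member of some pair, so 16 + 1 = 17.

17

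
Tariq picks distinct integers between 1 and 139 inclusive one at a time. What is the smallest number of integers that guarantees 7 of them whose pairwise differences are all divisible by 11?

Integers whose pairwise differences are multiples of 11 are exactly those sharing a remainder mod 11. By pigeonhole, the 11 residue classes mod 11 are the pigeonholes.
With 66 integers one could put 6 in each residue class and have no class reach 7.
The 67th integer pushes some class to 7, so 11·6 + 1 = 67.

67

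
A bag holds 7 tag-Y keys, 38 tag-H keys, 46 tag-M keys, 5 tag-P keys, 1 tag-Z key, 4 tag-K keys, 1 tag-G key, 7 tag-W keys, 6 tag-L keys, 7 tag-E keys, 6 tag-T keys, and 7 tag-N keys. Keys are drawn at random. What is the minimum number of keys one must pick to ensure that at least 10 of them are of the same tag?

70

An adversary could hand out at most 9 keys per tag (10 tags run out sooner): 7 + 9 + 9 + 5 + 1 + 4 + 1 + 7 + 6 + 7 + 6 + 7 = 69 keys and still no tag has 10.
By the pigeonhole principle, one more key lands in a tag already at 9, so 70 draws are enough and 69 are not.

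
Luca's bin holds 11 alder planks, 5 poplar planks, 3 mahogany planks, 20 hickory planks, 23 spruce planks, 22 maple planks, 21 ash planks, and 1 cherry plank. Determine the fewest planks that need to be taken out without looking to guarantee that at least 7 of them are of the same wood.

40

The 8 woods are the holes; the planks drawn are the pigeons.
To avoid 7 of any one wood, the worst case takes at most 6 of each wood, or every plank of a wood that has fewer than 6.
That gives 6 + 5 + 3 + 6 + 6 + 6 + 6 + 1 = 39 planks with no wood reaching 7.
The next plank forces some wood to 7, so 39 + 1 = 40.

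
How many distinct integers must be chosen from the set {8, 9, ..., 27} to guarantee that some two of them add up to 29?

Two chosen integers sum to 29 exactly when both halves of some pair {x, 29−x} with 8 ≤ x ≤ 29−x ≤ 21 are chosen — 7 such pairs.
The remaining 6 elements (those with no distinct partner in range) can never complete a 29-sum, so the worst case takes all of them and one from each pair: 6 + 7 = 13.
The 14th integer has to be the second member of some pair, so 13 + 1 = 14.

14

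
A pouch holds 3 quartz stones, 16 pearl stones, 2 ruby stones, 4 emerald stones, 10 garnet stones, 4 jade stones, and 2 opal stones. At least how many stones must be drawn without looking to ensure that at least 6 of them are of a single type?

26

By pigeonhole, the 7 types are the holes; the stones drawn are the pigeons.
To avoid 6 of any one type, the worst case takes at most 5 of each type, or every stone of a type that has fewer than 5.
That gives 3 + 5 + 2 + 4 + 5 + 4 + 2 = 25 stones with no type reaching 6.
The next stone forces some type to 6, so 25 + 1 = 26.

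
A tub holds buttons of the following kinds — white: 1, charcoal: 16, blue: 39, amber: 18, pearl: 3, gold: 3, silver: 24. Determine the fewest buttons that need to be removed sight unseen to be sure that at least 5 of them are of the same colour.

The 7 colours are the holes; the buttons drawn are the pigeons.
To avoid 5 of any one colour, the worst case takes at most 4 of each colour, or every button of a colour that has fewer than 4.
That gives 1 + 4 + 4 + 4 + 3 + 3 + 4 = 23 buttons with no colour reaching 5.
The next button forces some colour to 5, so 23 + 1 = 24.

24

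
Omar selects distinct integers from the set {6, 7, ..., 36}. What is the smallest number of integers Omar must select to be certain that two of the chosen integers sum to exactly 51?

21

Group the elements by complementary pair {x, 51−x}: {15,36}, {16,35}, {17,34}, …, giving 11 two-element pairs and 9 integers whose partner 51−x falls outside [6,36].
Pigeonhole: treating each of those 20 groups as a pigeonhole, one can pick one integer per group — 20 integers — with no two summing to 51.
The 21st integer lands in an occupied pair, forcing a sum of 51.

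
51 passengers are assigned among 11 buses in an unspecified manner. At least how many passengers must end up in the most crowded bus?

By pigeonhole, the 11 buses are the holes and the 51 passengers are the pigeons.
If every bus held at most 4 passengers, the total would be at most 11 × 4 = 44, which is less than 51.
So some bus holds at least ⌈51/11⌉ = 5 passengers.

5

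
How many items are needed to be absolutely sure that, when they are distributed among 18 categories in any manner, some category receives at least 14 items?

235

With 234 items one could put exactly 13 in each of the 18 categories, and no category would reach 14.
Pigeonhole: one more item must land in a category that already has 13, giving it 14.
So 18 × 13 + 1 = 235 items are required.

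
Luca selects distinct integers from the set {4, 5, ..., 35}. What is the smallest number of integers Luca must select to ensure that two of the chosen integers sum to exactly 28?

Two chosen integers sum to 28 exactly when both halves of some pair {x, 28−x} with 4 ≤ x ≤ 28−x ≤ 24 are chosen — 10 such pairs.
The remaining 12 elements (those with no distinct partner in range) can never complete a 28-sum, so the worst case takes all of them and one from each pair: 12 + 10 = 22.
By pigeonhole, the 23rd integer has to be the second member of some pair, so 22 + 1 = 23.

23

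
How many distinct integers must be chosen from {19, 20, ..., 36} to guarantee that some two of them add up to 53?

Two chosen integers sum to 53 exactly when both halves of some pair {x, 53−x} with 19 ≤ x ≤ 53−x ≤ 34 are chosen — 8 such pairs.
The remaining 2 elements (those with no distinct partner in range) can never complete a 53-sum, so the worst case takes all of them and one from each pair: 2 + 8 = 10.
The 11th integer has to be the second member of some pair, so 10 + 1 = 11.

11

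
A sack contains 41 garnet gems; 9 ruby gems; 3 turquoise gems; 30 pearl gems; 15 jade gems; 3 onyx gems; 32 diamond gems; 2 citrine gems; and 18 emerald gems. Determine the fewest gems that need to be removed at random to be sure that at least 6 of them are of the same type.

By the pigeonhole principle, the 9 types are the holes; the gems drawn are the pigeons.
To avoid 6 of any one type, the worst case takes at most 5 of each type, or every gem of a type that has fewer than 5.
That gives 5 + 5 + 3 + 5 + 5 + 3 + 5 + 2 + 5 = 38 gems with no type reaching 6.
The next gem forces some type to 6, so 38 + 1 = 39.

39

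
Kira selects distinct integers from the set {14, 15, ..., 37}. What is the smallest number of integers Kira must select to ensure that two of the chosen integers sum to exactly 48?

15

Two chosen integers sum to 48 exactly when both halves of some pair {x, 48−x} with 14 ≤ x ≤ 48−x ≤ 34 are chosen — 10 such pairs.
The remaining 4 elements (those with no distinct partner in range) can never complete a 48-sum, so the worst case takes all of them and one from each pair: 4 + 10 = 14.
By pigeonhole, the 15th integer has to be the second member of some pair, so 14 + 1 = 15.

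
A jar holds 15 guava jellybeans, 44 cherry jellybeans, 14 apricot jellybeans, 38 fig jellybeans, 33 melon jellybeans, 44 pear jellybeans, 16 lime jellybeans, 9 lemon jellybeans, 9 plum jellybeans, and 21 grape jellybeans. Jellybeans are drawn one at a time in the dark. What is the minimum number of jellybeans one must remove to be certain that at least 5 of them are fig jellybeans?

In the worst case for collecting fig jellybeans, every non-fig jellybean comes out first.
There are 15 + 44 + 14 + 33 + 44 + 16 + 9 + 9 + 21 = 205 non-fig jellybeans altogether.
After those, each further jellybean must be fig, so 205 + 5 = 210 draws guarantee 5 fig jellybeans.

210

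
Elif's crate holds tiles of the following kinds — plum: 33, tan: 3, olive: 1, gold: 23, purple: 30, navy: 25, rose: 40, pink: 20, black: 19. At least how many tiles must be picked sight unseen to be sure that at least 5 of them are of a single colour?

An adversary could hand out at most 4 tiles per colour (tan, olive run out sooner): 4 + 3 + 1 + 4 + 4 + 4 + 4 + 4 + 4 = 32 tiles and still no colour has 5.
Pigeonhole: one more tile lands in a colour already at 4, so 33 draws are enough and 32 are not.

33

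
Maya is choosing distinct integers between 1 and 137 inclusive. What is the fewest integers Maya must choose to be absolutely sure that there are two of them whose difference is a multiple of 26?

27

Integers whose pairwise differences are multiples of 26 are exactly those sharing a remainder mod 26. By the pigeonhole principle, the 26 residue classes mod 26 are the pigeonholes.
With 26 integers one could put 1 in each residue class and have no class reach 2.
The 27th integer pushes some class to 2, so 26·1 + 1 = 27.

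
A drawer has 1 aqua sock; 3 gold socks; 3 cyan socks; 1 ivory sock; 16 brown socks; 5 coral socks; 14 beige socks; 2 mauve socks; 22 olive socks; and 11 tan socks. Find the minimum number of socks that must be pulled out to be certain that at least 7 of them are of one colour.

An adversary could hand out at most 6 socks per colour (6 colours run out sooner): 1 + 3 + 3 + 1 + 6 + 5 + 6 + 2 + 6 + 6 = 39 socks and still no colour has 7.
One more sock lands in a colour already at 6, so 40 draws are enough and 39 are not.

40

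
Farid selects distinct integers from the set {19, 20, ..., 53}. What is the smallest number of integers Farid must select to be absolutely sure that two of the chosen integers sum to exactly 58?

26

Group the elements by complementary pair {x, 58−x}: {19,39}, {20,38}, {21,37}, …, giving 10 two-element pairs, the single value 29 (it cannot pair with itself since the integers are distinct), and 14 integers whose partner 58−x falls outside [19,53].
By pigeonhole, treating each of those 25 groups as a pigeonhole, one can pick one integer per group — 25 integers — with no two summing to 58.
The 26th integer lands in an occupied pair, forcing a sum of 58.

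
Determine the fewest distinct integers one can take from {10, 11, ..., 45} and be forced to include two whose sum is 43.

25

Two chosen integers sum to 43 exactly when both halves of some pair {x, 43−x} with 10 ≤ x ≤ 43−x ≤ 33 are chosen — 12 such pairs.
The remaining 12 elements (those with no distinct partner in range) can never complete a 43-sum, so the worst case takes all of them and one from each pair: 12 + 12 = 24.
The 25th integer has to be the second member of some pair, so 24 + 1 = 25.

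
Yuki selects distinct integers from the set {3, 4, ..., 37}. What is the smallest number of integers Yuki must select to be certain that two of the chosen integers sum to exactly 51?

Group the elements by complementary pair {x, 51−x}: {14,37}, {15,36}, {16,35}, …, giving 12 two-element pairs and 11 integers whose partner 51−x falls outside [3,37].
By pigeonhole, treating each of those 23 groups as a pigeonhole, one can pick one integer per group — 23 integers — with no two summing to 51.
The 24th integer lands in an occupied pair, forcing a sum of 51.

24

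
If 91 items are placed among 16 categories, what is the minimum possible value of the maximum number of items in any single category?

The 16 categories are the holes and the 91 items are the pigeons.
If every category held at most 5 items, the total would be at most 16 × 5 = 80, which is less than 91.
So some category holds at least ⌈91/16⌉ = 6 items.

6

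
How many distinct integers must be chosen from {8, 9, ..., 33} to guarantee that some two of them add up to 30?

A set avoiding the sum 30 can contain at most one of each pair {x, 30−x}, plus the 12 elements whose complement lies outside the range or equal to its own complement.
The integers 15, …, 33 (19 of them) are such a set: any two sum to at least 15+16 = 31 > 30.
Any 20th integer completes one of the 7 pairs, so 20 choices force a sum of 30.

20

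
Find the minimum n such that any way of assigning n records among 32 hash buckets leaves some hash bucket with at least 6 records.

With 160 records one could put exactly 5 in each of the 32 hash buckets, and no hash bucket would reach 6.
One more record must land in a hash bucket that already has 5, giving it 6.
So 32 × 5 + 1 = 161 records are required.

161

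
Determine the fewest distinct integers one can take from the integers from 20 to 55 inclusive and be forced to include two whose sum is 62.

26

A set avoiding the sum 62 can contain at most one of each pair {x, 62−x}, plus the 14 elements whose complement lies outside the range or equal to its own complement.
The integers 31, …, 55 (25 of them) are such a set: any two sum to at least 31+32 = 63 > 62.
By pigeonhole, any 26th integer completes one of the 11 pairs, so 26 choices force a sum of 62.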